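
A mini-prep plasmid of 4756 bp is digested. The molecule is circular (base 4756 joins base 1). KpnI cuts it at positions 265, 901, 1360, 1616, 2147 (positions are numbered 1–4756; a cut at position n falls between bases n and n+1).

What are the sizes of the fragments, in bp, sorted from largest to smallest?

2874, 636, 531, 459, 256 bp

Circular molecule, 5 cuts → 5 fragments:
  901 − 265 = 636 bp
  1360 − 901 = 459 bp
  1616 − 1360 = 256 bp
  2147 − 1616 = 531 bp
  wrap: 4756 − 2147 + 265 = 2874 bp
Sorted largest to smallest: 2874, 636, 531, 459, 256 bp.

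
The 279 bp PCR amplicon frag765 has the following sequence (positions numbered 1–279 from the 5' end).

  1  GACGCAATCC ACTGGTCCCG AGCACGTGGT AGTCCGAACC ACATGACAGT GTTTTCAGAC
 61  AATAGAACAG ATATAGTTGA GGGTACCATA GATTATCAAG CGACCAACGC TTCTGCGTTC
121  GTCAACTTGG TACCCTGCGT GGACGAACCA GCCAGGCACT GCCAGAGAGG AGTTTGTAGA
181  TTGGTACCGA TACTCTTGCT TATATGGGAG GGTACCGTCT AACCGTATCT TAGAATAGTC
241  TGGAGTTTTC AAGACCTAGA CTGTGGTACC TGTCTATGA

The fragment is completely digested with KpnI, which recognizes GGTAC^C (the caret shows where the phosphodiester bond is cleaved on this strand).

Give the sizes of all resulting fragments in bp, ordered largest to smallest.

KpnI sites (GGTACC) start at positions 82, 129, 183, 211, 265.
KpnI cuts after base 5 of each site (before the last base), so after positions 86, 133, 187, 215, 269.
Linear molecule, 5 cuts → 6 fragments:
  1–86 → 86 bp
  87–133 → 47 bp
  134–187 → 54 bp
  188–215 → 28 bp
  216–269 → 54 bp
  270–279 → 10 bp
Sorted largest to smallest: 86, 54, 54, 47, 28, 10 bp.

86, 54, 54, 47, 28, 10 bp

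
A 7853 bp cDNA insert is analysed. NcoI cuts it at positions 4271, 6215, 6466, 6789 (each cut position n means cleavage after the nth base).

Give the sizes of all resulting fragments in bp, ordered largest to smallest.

4271, 1944, 1064, 323, 251 bp

Linear molecule, 4 cuts → 5 fragments:
  4271 − 0 = 4271 bp
  6215 − 4271 = 1944 bp
  6466 − 6215 = 251 bp
  6789 − 6466 = 323 bp
  7853 − 6789 = 1064 bp
Sorted largest to smallest: 4271, 1944, 1064, 323, 251 bp.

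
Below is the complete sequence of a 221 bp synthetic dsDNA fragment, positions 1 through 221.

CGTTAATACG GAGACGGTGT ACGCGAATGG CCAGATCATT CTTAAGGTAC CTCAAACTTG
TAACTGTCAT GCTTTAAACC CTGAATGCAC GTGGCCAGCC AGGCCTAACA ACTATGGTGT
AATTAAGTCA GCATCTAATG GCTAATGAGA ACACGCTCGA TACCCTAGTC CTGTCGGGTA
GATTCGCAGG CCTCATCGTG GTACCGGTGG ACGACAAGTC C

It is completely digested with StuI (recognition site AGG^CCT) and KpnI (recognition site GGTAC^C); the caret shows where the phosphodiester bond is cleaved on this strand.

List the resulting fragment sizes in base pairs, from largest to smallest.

87, 53, 50, 17, 14 bp

StuI sites (AGGCCT) start at positions 101, 188.
StuI cuts after base 3 of each site, so after positions 103, 190.
KpnI sites (GGTACC) start at positions 46, 200.
KpnI cuts after base 5 of each site (before the last base), so after positions 50, 204.
Combined cut positions: 50, 103, 190, 204.
Linear molecule, 4 cuts → 5 fragments:
  1–50 → 50 bp
  51–103 → 53 bp
  104–190 → 87 bp
  191–204 → 14 bp
  205–221 → 17 bp
Sorted largest to smallest: 87, 53, 50, 17, 14 bp.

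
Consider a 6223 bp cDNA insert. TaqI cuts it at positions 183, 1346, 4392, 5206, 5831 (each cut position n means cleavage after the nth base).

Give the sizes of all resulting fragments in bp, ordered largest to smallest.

3046, 1163, 814, 625, 392, 183 bp

Linear molecule, 5 cuts → 6 fragments:
  183 − 0 = 183 bp
  1346 − 183 = 1163 bp
  4392 − 1346 = 3046 bp
  5206 − 4392 = 814 bp
  5831 − 5206 = 625 bp
  6223 − 5831 = 392 bp
Sorted largest to smallest: 3046, 1163, 814, 625, 392, 183 bp.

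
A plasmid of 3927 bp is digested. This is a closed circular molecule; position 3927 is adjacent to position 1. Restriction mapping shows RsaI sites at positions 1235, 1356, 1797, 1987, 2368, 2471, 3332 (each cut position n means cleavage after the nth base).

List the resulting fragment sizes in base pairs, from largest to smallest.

Circular molecule, 7 cuts → 7 fragments:
  1356 − 1235 = 121 bp
  1797 − 1356 = 441 bp
  1987 − 1797 = 190 bp
  2368 − 1987 = 381 bp
  2471 − 2368 = 103 bp
  3332 − 2471 = 861 bp
  wrap: 3927 − 3332 + 1235 = 1830 bp
Sorted largest to smallest: 1830, 861, 441, 381, 190, 121, 103 bp.

1830, 861, 441, 381, 190, 121, 103 bp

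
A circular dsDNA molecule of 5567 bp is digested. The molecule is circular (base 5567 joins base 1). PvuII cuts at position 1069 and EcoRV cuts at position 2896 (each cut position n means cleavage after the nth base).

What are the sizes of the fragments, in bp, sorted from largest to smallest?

Combined cut positions (sorted): 1069, 2896.
Circular molecule, 2 cuts → 2 fragments:
  2896 − 1069 = 1827 bp
  wrap: 5567 − 2896 + 1069 = 3740 bp
Sorted largest to smallest: 3740, 1827 bp.

3740, 1827 bp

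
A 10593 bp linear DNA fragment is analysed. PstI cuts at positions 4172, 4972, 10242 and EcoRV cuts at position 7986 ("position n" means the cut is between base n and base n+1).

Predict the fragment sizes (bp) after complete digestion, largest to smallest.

4172, 3014, 2256, 800, 351 bp

Combined cut positions (sorted): 4172, 4972, 7986, 10242.
Linear molecule, 4 cuts → 5 fragments:
  4172 − 0 = 4172 bp
  4972 − 4172 = 800 bp
  7986 − 4972 = 3014 bp
  10242 − 7986 = 2256 bp
  10593 − 10242 = 351 bp
Sorted largest to smallest: 4172, 3014, 2256, 800, 351 bp.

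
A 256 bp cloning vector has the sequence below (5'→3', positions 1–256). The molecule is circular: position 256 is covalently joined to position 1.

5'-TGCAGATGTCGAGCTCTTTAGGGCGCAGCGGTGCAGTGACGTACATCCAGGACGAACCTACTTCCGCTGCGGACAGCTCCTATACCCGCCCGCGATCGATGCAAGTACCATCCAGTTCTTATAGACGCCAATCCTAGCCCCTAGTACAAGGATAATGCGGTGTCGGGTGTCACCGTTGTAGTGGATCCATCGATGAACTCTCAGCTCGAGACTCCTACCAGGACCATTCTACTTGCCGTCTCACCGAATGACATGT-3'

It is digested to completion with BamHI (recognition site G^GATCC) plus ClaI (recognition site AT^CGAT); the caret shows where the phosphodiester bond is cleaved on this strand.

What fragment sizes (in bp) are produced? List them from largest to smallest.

162, 87, 7 bp

The BamHI site (GGATCC) starts at position 183.
BamHI cuts after the first base of each site, so after position 183.
ClaI sites (ATCGAT) start at positions 95, 189.
ClaI cuts after base 2 of each site, so after positions 96, 190.
Combined cut positions: 96, 183, 190.
Circular molecule, 3 cuts → 3 fragments:
  97–183 → 87 bp
  184–190 → 7 bp
  191–256 then 1–96 → 66 + 96 = 162 bp
Sorted largest to smallest: 162, 87, 7 bp.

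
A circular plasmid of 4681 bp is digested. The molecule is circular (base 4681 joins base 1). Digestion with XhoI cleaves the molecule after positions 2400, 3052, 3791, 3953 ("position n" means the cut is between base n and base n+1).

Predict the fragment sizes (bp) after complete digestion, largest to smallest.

Circular molecule, 4 cuts → 4 fragments:
  3052 − 2400 = 652 bp
  3791 − 3052 = 739 bp
  3953 − 3791 = 162 bp
  wrap: 4681 − 3953 + 2400 = 3128 bp
Sorted largest to smallest: 3128, 739, 652, 162 bp.

3128, 739, 652, 162 bp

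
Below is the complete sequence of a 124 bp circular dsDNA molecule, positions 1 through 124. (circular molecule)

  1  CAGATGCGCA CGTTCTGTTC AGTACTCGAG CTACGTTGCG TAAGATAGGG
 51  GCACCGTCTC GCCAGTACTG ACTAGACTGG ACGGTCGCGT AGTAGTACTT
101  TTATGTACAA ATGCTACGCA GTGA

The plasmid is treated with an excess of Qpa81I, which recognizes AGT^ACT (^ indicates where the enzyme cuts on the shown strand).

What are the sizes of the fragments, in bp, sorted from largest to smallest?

51, 43, 30 bp

Qpa81I sites (AGTACT) start at positions 21, 64, 94.
Qpa81I cuts after base 3 of each site, so after positions 23, 66, 96.
Circular molecule, 3 cuts → 3 fragments:
  24–66 → 43 bp
  67–96 → 30 bp
  97–124 then 1–23 → 28 + 23 = 51 bp
Sorted largest to smallest: 51, 43, 30 bp.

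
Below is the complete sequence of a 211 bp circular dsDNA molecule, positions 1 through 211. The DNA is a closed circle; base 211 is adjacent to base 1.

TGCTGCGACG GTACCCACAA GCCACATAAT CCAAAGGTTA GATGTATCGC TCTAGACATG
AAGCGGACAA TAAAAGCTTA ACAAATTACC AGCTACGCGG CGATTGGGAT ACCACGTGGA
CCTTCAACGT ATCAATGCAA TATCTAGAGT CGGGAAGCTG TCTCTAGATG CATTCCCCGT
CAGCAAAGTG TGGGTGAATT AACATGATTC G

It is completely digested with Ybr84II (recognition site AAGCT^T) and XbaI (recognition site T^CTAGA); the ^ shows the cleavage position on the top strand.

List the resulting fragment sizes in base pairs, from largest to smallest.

The Ybr84II site (AAGCTT) starts at position 74.
Ybr84II cuts after base 5 of each site (before the last base), so after position 78.
XbaI sites (TCTAGA) start at positions 51, 143, 163.
XbaI cuts after the first base of each site, so after positions 51, 143, 163.
Combined cut positions: 51, 78, 143, 163.
Circular molecule, 4 cuts → 4 fragments:
  52–78 → 27 bp
  79–143 → 65 bp
  144–163 → 20 bp
  164–211 then 1–51 → 48 + 51 = 99 bp
Sorted largest to smallest: 99, 65, 27, 20 bp.

99, 65, 27, 20 bp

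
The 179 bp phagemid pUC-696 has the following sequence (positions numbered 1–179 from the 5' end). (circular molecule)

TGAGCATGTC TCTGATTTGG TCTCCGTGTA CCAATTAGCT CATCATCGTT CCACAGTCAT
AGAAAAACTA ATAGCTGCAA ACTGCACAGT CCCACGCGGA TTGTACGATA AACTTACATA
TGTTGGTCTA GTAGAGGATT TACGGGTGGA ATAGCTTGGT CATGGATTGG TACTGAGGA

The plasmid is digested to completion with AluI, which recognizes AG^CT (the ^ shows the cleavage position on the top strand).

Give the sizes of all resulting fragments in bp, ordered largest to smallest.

80, 63, 36 bp

AluI sites (AGCT) start at positions 37, 73, 153.
AluI cuts after base 2 of each site, so after positions 38, 74, 154.
Circular molecule, 3 cuts → 3 fragments:
  39–74 → 36 bp
  75–154 → 80 bp
  155–179 then 1–38 → 25 + 38 = 63 bp
Sorted largest to smallest: 80, 63, 36 bp.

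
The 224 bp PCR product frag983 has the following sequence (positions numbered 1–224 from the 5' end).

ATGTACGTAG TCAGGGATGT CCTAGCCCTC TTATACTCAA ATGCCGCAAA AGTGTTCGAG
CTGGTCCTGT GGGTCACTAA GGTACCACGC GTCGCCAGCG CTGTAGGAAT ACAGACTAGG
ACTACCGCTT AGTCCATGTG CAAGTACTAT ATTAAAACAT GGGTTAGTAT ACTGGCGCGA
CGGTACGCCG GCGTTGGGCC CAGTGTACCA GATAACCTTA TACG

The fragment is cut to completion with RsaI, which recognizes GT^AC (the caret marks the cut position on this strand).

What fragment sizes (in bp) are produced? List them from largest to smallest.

RsaI sites (GTAC) start at positions 3, 82, 144, 183, 205.
RsaI cuts after base 2 of each site, so after positions 4, 83, 145, 184, 206.
Linear molecule, 5 cuts → 6 fragments:
  1–4 → 4 bp
  5–83 → 79 bp
  84–145 → 62 bp
  146–184 → 39 bp
  185–206 → 22 bp
  207–224 → 18 bp
Sorted largest to smallest: 79, 62, 39, 22, 18, 4 bp.

79, 62, 39, 22, 18, 4 bp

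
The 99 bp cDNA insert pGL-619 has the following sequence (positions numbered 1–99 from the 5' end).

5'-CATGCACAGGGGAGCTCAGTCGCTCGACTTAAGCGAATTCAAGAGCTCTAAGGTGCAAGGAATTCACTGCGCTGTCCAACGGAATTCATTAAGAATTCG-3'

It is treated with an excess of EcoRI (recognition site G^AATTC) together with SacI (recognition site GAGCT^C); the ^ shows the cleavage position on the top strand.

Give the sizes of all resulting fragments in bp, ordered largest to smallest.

EcoRI sites (GAATTC) start at positions 35, 60, 82, 93.
EcoRI cuts after the first base of each site, so after positions 35, 60, 82, 93.
SacI sites (GAGCTC) start at positions 12, 43.
SacI cuts after base 5 of each site (before the last base), so after positions 16, 47.
Combined cut positions: 16, 35, 47, 60, 82, 93.
Linear molecule, 6 cuts → 7 fragments:
  1–16 → 16 bp
  17–35 → 19 bp
  36–47 → 12 bp
  48–60 → 13 bp
  61–82 → 22 bp
  83–93 → 11 bp
  94–99 → 6 bp
Sorted largest to smallest: 22, 19, 16, 13, 12, 11, 6 bp.

22, 19, 16, 13, 12, 11, 6 bp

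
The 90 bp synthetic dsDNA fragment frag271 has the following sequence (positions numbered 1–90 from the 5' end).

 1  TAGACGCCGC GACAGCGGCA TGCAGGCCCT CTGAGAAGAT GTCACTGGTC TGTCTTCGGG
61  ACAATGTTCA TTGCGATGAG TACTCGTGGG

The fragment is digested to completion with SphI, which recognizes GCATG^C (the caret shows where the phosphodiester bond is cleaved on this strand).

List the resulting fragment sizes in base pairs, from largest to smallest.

68, 22 bp

The SphI site (GCATGC) starts at position 18.
SphI cuts after base 5 of each site (before the last base), so after position 22.
Linear molecule, 1 cut → 2 fragments:
  1–22 → 22 bp
  23–90 → 68 bp
Sorted largest to smallest: 68, 22 bp.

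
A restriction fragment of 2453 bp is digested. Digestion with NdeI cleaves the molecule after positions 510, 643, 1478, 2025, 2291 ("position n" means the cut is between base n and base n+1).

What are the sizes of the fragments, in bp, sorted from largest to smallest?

Linear molecule, 5 cuts → 6 fragments:
  510 − 0 = 510 bp
  643 − 510 = 133 bp
  1478 − 643 = 835 bp
  2025 − 1478 = 547 bp
  2291 − 2025 = 266 bp
  2453 − 2291 = 162 bp
Sorted largest to smallest: 835, 547, 510, 266, 162, 133 bp.

835, 547, 510, 266, 162, 133 bp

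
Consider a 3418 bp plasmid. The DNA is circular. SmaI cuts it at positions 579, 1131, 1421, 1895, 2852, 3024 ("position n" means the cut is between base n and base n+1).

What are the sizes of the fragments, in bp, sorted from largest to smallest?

973, 957, 552, 474, 290, 172 bp

Circular molecule, 6 cuts → 6 fragments:
  1131 − 579 = 552 bp
  1421 − 1131 = 290 bp
  1895 − 1421 = 474 bp
  2852 − 1895 = 957 bp
  3024 − 2852 = 172 bp
  wrap: 3418 − 3024 + 579 = 973 bp
Sorted largest to smallest: 973, 957, 552, 474, 290, 172 bp.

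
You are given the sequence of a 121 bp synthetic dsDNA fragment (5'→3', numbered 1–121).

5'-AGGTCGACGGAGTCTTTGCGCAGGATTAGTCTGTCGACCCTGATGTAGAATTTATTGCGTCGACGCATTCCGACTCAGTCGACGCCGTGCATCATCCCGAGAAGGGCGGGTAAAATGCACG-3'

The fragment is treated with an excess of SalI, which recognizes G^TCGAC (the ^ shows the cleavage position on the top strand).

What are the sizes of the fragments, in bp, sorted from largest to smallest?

SalI sites (GTCGAC) start at positions 3, 33, 59, 78.
SalI cuts after the first base of each site, so after positions 3, 33, 59, 78.
Linear molecule, 4 cuts → 5 fragments:
  1–3 → 3 bp
  4–33 → 30 bp
  34–59 → 26 bp
  60–78 → 19 bp
  79–121 → 43 bp
Sorted largest to smallest: 43, 30, 26, 19, 3 bp.

43, 30, 26, 19, 3 bp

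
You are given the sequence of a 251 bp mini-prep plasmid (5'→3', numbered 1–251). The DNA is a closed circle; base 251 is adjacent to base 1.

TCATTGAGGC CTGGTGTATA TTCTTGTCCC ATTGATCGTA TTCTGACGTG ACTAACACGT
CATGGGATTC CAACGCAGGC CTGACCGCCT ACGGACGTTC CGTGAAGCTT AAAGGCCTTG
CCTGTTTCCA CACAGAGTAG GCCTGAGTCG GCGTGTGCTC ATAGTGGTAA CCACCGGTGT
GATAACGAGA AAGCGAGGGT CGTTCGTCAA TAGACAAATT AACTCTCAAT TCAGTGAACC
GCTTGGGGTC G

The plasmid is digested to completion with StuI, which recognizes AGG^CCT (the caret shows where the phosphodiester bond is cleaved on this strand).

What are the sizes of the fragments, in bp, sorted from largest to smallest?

119, 70, 36, 26 bp

StuI sites (AGGCCT) start at positions 7, 77, 113, 139.
StuI cuts after base 3 of each site, so after positions 9, 79, 115, 141.
Circular molecule, 4 cuts → 4 fragments:
  10–79 → 70 bp
  80–115 → 36 bp
  116–141 → 26 bp
  142–251 then 1–9 → 110 + 9 = 119 bp
Sorted largest to smallest: 119, 70, 36, 26 bp.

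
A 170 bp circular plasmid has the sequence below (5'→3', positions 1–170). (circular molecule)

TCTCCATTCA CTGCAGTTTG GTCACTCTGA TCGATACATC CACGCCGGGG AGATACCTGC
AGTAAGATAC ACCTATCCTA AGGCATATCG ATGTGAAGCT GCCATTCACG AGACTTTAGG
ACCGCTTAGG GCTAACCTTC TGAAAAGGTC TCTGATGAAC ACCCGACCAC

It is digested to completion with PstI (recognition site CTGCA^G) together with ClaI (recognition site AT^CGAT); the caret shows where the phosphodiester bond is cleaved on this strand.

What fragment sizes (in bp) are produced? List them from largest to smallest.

PstI sites (CTGCAG) start at positions 11, 57.
PstI cuts after base 5 of each site (before the last base), so after positions 15, 61.
ClaI sites (ATCGAT) start at positions 30, 87.
ClaI cuts after base 2 of each site, so after positions 31, 88.
Combined cut positions: 15, 31, 61, 88.
Circular molecule, 4 cuts → 4 fragments:
  16–31 → 16 bp
  32–61 → 30 bp
  62–88 → 27 bp
  89–170 then 1–15 → 82 + 15 = 97 bp
Sorted largest to smallest: 97, 30, 27, 16 bp.

97, 30, 27, 16 bp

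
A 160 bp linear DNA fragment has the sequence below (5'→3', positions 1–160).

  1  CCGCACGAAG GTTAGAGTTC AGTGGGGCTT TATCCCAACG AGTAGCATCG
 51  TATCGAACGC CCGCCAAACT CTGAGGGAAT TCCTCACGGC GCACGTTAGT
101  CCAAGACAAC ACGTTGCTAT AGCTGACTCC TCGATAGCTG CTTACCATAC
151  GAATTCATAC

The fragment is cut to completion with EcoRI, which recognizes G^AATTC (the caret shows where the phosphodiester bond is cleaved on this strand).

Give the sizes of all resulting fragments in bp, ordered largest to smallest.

77, 74, 9 bp

EcoRI sites (GAATTC) start at positions 77, 151.
EcoRI cuts after the first base of each site, so after positions 77, 151.
Linear molecule, 2 cuts → 3 fragments:
  1–77 → 77 bp
  78–151 → 74 bp
  152–160 → 9 bp
Sorted largest to smallest: 77, 74, 9 bp.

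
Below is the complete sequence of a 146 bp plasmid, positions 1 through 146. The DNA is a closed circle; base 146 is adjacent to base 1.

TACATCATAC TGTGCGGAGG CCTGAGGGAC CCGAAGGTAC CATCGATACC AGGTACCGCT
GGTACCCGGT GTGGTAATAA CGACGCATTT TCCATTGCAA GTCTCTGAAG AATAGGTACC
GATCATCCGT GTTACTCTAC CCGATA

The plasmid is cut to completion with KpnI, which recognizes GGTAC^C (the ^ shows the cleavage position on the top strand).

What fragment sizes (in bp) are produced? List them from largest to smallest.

67, 54, 16, 9 bp

KpnI sites (GGTACC) start at positions 36, 52, 61, 115.
KpnI cuts after base 5 of each site (before the last base), so after positions 40, 56, 65, 119.
Circular molecule, 4 cuts → 4 fragments:
  41–56 → 16 bp
  57–65 → 9 bp
  66–119 → 54 bp
  120–146 then 1–40 → 27 + 40 = 67 bp
Sorted largest to smallest: 67, 54, 16, 9 bp.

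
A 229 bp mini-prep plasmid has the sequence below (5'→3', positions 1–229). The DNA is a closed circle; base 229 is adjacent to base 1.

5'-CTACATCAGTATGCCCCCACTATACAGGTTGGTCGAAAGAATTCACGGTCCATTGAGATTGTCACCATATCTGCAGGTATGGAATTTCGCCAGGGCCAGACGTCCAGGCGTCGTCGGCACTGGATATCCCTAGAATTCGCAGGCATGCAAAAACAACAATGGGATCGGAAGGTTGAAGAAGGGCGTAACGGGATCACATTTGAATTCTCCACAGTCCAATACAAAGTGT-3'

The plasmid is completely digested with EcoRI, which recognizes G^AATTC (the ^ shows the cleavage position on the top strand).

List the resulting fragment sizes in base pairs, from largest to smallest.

94, 69, 66 bp

EcoRI sites (GAATTC) start at positions 39, 133, 202.
EcoRI cuts after the first base of each site, so after positions 39, 133, 202.
Circular molecule, 3 cuts → 3 fragments:
  40–133 → 94 bp
  134–202 → 69 bp
  203–229 then 1–39 → 27 + 39 = 66 bp
Sorted largest to smallest: 94, 69, 66 bp.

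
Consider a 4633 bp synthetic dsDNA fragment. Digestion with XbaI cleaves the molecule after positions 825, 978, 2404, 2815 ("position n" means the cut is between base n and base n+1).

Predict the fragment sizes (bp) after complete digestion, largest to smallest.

Linear molecule, 4 cuts → 5 fragments:
  825 − 0 = 825 bp
  978 − 825 = 153 bp
  2404 − 978 = 1426 bp
  2815 − 2404 = 411 bp
  4633 − 2815 = 1818 bp
Sorted largest to smallest: 1818, 1426, 825, 411, 153 bp.

1818, 1426, 825, 411, 153 bp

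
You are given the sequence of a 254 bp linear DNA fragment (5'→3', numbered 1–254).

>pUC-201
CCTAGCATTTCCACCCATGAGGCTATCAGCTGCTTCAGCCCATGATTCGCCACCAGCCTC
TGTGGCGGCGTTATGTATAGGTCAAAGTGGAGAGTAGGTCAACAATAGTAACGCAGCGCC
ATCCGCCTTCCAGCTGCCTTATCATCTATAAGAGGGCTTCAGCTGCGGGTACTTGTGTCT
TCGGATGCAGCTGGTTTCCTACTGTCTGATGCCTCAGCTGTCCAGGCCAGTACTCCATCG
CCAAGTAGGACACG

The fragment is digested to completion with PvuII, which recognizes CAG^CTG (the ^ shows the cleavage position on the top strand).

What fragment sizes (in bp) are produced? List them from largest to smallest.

104, 37, 29, 29, 28, 27 bp

PvuII sites (CAGCTG) start at positions 27, 131, 160, 188, 215.
PvuII cuts after base 3 of each site, so after positions 29, 133, 162, 190, 217.
Linear molecule, 5 cuts → 6 fragments:
  1–29 → 29 bp
  30–133 → 104 bp
  134–162 → 29 bp
  163–190 → 28 bp
  191–217 → 27 bp
  218–254 → 37 bp
Sorted largest to smallest: 104, 37, 29, 29, 28, 27 bp.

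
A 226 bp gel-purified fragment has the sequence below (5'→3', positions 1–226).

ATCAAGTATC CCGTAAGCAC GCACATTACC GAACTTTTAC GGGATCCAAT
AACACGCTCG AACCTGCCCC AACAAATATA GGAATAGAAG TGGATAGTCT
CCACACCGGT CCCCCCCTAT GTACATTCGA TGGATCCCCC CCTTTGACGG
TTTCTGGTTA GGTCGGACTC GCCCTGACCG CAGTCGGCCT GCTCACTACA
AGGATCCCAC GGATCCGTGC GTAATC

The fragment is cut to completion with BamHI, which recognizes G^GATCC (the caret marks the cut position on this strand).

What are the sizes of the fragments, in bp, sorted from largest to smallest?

BamHI sites (GGATCC) start at positions 42, 132, 202, 211.
BamHI cuts after the first base of each site, so after positions 42, 132, 202, 211.
Linear molecule, 4 cuts → 5 fragments:
  1–42 → 42 bp
  43–132 → 90 bp
  133–202 → 70 bp
  203–211 → 9 bp
  212–226 → 15 bp
Sorted largest to smallest: 90, 70, 42, 15, 9 bp.

90, 70, 42, 15, 9 bp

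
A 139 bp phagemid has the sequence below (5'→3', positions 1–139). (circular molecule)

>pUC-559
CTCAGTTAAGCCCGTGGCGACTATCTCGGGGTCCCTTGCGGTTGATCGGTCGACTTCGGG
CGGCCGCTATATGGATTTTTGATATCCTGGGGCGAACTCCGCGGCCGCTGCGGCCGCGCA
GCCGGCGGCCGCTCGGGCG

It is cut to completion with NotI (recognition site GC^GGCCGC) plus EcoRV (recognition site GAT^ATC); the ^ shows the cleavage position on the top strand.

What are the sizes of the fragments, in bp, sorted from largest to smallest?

74, 22, 19, 15, 9 bp

NotI sites (GCGGCCGC) start at positions 60, 101, 110, 125.
NotI cuts after base 2 of each site, so after positions 61, 102, 111, 126.
The EcoRV site (GATATC) starts at position 81.
EcoRV cuts after base 3 of each site, so after position 83.
Combined cut positions: 61, 83, 102, 111, 126.
Circular molecule, 5 cuts → 5 fragments:
  62–83 → 22 bp
  84–102 → 19 bp
  103–111 → 9 bp
  112–126 → 15 bp
  127–139 then 1–61 → 13 + 61 = 74 bp
Sorted largest to smallest: 74, 22, 19, 15, 9 bp.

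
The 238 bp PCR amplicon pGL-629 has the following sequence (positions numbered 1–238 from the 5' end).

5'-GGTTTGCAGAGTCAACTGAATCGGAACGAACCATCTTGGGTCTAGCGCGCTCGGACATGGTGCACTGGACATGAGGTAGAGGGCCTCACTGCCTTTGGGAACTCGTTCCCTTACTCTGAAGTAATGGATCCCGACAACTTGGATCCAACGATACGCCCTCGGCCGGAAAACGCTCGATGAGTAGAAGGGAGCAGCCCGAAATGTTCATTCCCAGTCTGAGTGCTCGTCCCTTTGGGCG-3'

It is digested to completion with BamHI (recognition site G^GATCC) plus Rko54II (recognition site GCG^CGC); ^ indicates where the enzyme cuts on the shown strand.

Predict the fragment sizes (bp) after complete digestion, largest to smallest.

BamHI sites (GGATCC) start at positions 126, 141.
BamHI cuts after the first base of each site, so after positions 126, 141.
The Rko54II site (GCGCGC) starts at position 45.
Rko54II cuts after base 3 of each site, so after position 47.
Combined cut positions: 47, 126, 141.
Linear molecule, 3 cuts → 4 fragments:
  1–47 → 47 bp
  48–126 → 79 bp
  127–141 → 15 bp
  142–238 → 97 bp
Sorted largest to smallest: 97, 79, 47, 15 bp.

97, 79, 47, 15 bp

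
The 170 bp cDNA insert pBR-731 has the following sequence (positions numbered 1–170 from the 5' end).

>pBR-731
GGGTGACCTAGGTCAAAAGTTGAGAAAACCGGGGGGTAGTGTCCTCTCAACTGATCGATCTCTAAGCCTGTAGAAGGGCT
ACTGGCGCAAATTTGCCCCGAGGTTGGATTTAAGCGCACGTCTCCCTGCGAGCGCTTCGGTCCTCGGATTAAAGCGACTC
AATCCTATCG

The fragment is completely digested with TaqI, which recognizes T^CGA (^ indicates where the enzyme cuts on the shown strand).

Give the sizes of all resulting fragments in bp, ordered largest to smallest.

115, 55 bp

The TaqI site (TCGA) starts at position 55.
TaqI cuts after the first base of each site, so after position 55.
Linear molecule, 1 cut → 2 fragments:
  1–55 → 55 bp
  56–170 → 115 bp
Sorted largest to smallest: 115, 55 bp.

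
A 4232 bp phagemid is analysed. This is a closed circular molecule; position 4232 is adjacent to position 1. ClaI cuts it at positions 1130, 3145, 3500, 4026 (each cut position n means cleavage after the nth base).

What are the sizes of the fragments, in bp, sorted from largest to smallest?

Circular molecule, 4 cuts → 4 fragments:
  3145 − 1130 = 2015 bp
  3500 − 3145 = 355 bp
  4026 − 3500 = 526 bp
  wrap: 4232 − 4026 + 1130 = 1336 bp
Sorted largest to smallest: 2015, 1336, 526, 355 bp.

2015, 1336, 526, 355 bp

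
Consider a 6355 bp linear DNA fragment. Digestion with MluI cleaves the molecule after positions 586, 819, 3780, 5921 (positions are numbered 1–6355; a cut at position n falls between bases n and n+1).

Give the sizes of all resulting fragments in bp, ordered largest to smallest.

Linear molecule, 4 cuts → 5 fragments:
  586 − 0 = 586 bp
  819 − 586 = 233 bp
  3780 − 819 = 2961 bp
  5921 − 3780 = 2141 bp
  6355 − 5921 = 434 bp
Sorted largest to smallest: 2961, 2141, 586, 434, 233 bp.

2961, 2141, 586, 434, 233 bp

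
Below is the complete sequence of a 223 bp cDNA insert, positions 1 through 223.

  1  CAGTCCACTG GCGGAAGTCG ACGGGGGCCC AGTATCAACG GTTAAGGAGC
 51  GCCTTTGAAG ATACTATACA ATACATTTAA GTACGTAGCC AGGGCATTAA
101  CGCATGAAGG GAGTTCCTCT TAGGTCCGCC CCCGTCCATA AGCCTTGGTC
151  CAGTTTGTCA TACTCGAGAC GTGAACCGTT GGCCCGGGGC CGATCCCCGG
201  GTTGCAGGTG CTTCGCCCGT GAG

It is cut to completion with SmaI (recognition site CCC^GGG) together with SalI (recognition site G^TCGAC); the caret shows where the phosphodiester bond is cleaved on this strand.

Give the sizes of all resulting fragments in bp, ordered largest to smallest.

SmaI sites (CCCGGG) start at positions 183, 196.
SmaI cuts after base 3 of each site, so after positions 185, 198.
The SalI site (GTCGAC) starts at position 17.
SalI cuts after the first base of each site, so after position 17.
Combined cut positions: 17, 185, 198.
Linear molecule, 3 cuts → 4 fragments:
  1–17 → 17 bp
  18–185 → 168 bp
  186–198 → 13 bp
  199–223 → 25 bp
Sorted largest to smallest: 168, 25, 17, 13 bp.

168, 25, 17, 13 bp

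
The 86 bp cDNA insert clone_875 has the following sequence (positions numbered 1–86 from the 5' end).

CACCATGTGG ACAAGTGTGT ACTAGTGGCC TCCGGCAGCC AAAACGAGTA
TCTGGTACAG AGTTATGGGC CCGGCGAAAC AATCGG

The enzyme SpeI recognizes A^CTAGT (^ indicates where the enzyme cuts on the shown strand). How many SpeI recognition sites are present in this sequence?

1

ACTAGT occurs starting at position 21.
SpeI cuts at 1 site.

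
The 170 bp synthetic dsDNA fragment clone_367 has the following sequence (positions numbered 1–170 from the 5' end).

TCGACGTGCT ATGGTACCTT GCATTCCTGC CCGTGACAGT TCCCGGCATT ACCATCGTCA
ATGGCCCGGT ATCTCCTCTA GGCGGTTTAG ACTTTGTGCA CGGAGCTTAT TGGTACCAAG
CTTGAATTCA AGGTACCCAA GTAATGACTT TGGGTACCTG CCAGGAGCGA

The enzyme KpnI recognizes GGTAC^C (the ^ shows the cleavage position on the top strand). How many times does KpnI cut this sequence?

GGTACC occurs starting at positions 13, 112, 132, 153.
KpnI cuts at 4 sites.

4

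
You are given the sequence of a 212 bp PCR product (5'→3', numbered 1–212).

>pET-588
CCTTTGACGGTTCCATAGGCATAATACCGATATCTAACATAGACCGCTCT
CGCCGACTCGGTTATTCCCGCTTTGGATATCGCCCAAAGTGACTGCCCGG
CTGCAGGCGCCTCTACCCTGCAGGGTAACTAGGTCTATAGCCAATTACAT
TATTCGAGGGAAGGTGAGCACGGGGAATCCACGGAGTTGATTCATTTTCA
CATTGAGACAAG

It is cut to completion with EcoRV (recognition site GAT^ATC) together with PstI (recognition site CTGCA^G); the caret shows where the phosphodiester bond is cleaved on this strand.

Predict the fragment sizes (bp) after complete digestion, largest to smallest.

EcoRV sites (GATATC) start at positions 29, 76.
EcoRV cuts after base 3 of each site, so after positions 31, 78.
PstI sites (CTGCAG) start at positions 101, 118.
PstI cuts after base 5 of each site (before the last base), so after positions 105, 122.
Combined cut positions: 31, 78, 105, 122.
Linear molecule, 4 cuts → 5 fragments:
  1–31 → 31 bp
  32–78 → 47 bp
  79–105 → 27 bp
  106–122 → 17 bp
  123–212 → 90 bp
Sorted largest to smallest: 90, 47, 31, 27, 17 bp.

90, 47, 31, 27, 17 bp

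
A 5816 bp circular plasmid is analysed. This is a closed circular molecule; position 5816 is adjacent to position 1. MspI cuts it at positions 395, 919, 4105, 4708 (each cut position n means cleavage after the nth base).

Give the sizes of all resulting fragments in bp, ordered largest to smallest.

Circular molecule, 4 cuts → 4 fragments:
  919 − 395 = 524 bp
  4105 − 919 = 3186 bp
  4708 − 4105 = 603 bp
  wrap: 5816 − 4708 + 395 = 1503 bp
Sorted largest to smallest: 3186, 1503, 603, 524 bp.

3186, 1503, 603, 524 bp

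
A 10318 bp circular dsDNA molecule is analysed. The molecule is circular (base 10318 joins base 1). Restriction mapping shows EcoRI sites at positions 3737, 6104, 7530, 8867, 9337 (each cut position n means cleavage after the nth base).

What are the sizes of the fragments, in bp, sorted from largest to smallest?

4718, 2367, 1426, 1337, 470 bp

Circular molecule, 5 cuts → 5 fragments:
  6104 − 3737 = 2367 bp
  7530 − 6104 = 1426 bp
  8867 − 7530 = 1337 bp
  9337 − 8867 = 470 bp
  wrap: 10318 − 9337 + 3737 = 4718 bp
Sorted largest to smallest: 4718, 2367, 1426, 1337, 470 bp.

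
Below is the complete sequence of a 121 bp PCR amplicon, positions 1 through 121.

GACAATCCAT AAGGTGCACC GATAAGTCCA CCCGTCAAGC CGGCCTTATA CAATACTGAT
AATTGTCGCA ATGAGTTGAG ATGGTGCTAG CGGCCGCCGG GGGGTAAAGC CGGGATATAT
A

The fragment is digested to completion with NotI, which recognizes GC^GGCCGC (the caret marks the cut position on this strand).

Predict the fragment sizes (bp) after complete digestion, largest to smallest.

91, 30 bp

The NotI site (GCGGCCGC) starts at position 90.
NotI cuts after base 2 of each site, so after position 91.
Linear molecule, 1 cut → 2 fragments:
  1–91 → 91 bp
  92–121 → 30 bp
Sorted largest to smallest: 91, 30 bp.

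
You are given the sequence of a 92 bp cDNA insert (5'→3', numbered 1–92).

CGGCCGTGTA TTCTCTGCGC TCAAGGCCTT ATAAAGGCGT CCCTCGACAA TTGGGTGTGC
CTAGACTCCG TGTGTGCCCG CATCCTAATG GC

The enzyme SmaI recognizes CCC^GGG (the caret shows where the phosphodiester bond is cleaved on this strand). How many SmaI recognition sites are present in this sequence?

0

No occurrence of CCCGGG is present in the sequence.
SmaI does not cut: 0 sites.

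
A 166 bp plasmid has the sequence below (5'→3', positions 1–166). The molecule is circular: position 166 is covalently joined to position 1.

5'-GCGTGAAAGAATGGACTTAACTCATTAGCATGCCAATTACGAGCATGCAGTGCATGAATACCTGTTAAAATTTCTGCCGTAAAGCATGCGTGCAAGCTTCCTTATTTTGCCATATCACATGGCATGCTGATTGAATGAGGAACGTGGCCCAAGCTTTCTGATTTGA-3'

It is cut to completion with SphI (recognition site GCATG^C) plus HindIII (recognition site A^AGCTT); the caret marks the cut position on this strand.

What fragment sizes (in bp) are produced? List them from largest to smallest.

47, 41, 32, 25, 15, 6 bp

SphI sites (GCATGC) start at positions 28, 43, 84, 122.
SphI cuts after base 5 of each site (before the last base), so after positions 32, 47, 88, 126.
HindIII sites (AAGCTT) start at positions 94, 151.
HindIII cuts after the first base of each site, so after positions 94, 151.
Combined cut positions: 32, 47, 88, 94, 126, 151.
Circular molecule, 6 cuts → 6 fragments:
  33–47 → 15 bp
  48–88 → 41 bp
  89–94 → 6 bp
  95–126 → 32 bp
  127–151 → 25 bp
  152–166 then 1–32 → 15 + 32 = 47 bp
Sorted largest to smallest: 47, 41, 32, 25, 15, 6 bp.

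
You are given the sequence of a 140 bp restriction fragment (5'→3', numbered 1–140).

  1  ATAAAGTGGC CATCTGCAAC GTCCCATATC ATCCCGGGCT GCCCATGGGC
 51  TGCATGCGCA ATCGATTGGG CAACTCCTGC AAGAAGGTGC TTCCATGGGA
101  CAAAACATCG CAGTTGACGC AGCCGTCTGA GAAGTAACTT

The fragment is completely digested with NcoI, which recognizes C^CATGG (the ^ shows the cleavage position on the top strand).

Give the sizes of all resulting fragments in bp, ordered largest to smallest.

50, 47, 43 bp

NcoI sites (CCATGG) start at positions 43, 93.
NcoI cuts after the first base of each site, so after positions 43, 93.
Linear molecule, 2 cuts → 3 fragments:
  1–43 → 43 bp
  44–93 → 50 bp
  94–140 → 47 bp
Sorted largest to smallest: 50, 47, 43 bp.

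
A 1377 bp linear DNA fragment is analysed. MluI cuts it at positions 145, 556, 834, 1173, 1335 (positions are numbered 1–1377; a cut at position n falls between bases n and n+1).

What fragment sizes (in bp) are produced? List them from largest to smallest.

411, 339, 278, 162, 145, 42 bp

Linear molecule, 5 cuts → 6 fragments:
  145 − 0 = 145 bp
  556 − 145 = 411 bp
  834 − 556 = 278 bp
  1173 − 834 = 339 bp
  1335 − 1173 = 162 bp
  1377 − 1335 = 42 bp
Sorted largest to smallest: 411, 339, 278, 162, 145, 42 bp.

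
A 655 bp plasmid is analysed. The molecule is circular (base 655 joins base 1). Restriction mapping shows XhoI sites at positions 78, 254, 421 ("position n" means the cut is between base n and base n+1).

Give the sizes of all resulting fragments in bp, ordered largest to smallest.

312, 176, 167 bp

Circular molecule, 3 cuts → 3 fragments:
  254 − 78 = 176 bp
  421 − 254 = 167 bp
  wrap: 655 − 421 + 78 = 312 bp
Sorted largest to smallest: 312, 176, 167 bp.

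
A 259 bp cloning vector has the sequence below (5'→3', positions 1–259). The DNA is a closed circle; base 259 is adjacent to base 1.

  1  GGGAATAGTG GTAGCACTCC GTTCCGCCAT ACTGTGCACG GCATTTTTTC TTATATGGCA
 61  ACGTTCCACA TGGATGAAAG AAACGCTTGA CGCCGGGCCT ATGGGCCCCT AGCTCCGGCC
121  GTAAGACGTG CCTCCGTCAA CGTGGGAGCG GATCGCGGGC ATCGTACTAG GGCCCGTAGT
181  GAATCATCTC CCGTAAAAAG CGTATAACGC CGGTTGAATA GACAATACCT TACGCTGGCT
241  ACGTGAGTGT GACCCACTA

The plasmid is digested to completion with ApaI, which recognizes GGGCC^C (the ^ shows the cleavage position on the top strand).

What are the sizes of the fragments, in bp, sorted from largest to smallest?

ApaI sites (GGGCCC) start at positions 103, 170.
ApaI cuts after base 5 of each site (before the last base), so after positions 107, 174.
Circular molecule, 2 cuts → 2 fragments:
  108–174 → 67 bp
  175–259 then 1–107 → 85 + 107 = 192 bp
Sorted largest to smallest: 192, 67 bp.

192, 67 bp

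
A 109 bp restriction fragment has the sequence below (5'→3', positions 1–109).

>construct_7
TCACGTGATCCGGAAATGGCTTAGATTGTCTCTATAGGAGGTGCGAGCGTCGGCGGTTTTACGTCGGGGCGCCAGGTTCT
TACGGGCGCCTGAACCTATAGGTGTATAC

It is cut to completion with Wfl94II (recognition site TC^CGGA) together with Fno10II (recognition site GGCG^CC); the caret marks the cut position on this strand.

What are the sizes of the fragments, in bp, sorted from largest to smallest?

The Wfl94II site (TCCGGA) starts at position 9.
Wfl94II cuts after base 2 of each site, so after position 10.
Fno10II sites (GGCGCC) start at positions 68, 85.
Fno10II cuts after base 4 of each site, so after positions 71, 88.
Combined cut positions: 10, 71, 88.
Linear molecule, 3 cuts → 4 fragments:
  1–10 → 10 bp
  11–71 → 61 bp
  72–88 → 17 bp
  89–109 → 21 bp
Sorted largest to smallest: 61, 21, 17, 10 bp.

61, 21, 17, 10 bp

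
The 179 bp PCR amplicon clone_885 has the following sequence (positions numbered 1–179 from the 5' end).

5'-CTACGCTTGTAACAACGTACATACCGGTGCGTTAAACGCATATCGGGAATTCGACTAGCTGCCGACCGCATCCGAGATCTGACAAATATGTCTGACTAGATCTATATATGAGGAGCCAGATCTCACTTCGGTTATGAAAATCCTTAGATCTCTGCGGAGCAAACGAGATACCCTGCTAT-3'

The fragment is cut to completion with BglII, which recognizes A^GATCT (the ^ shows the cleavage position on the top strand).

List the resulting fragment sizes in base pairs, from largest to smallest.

BglII sites (AGATCT) start at positions 75, 98, 118, 146.
BglII cuts after the first base of each site, so after positions 75, 98, 118, 146.
Linear molecule, 4 cuts → 5 fragments:
  1–75 → 75 bp
  76–98 → 23 bp
  99–118 → 20 bp
  119–146 → 28 bp
  147–179 → 33 bp
Sorted largest to smallest: 75, 33, 28, 23, 20 bp.

75, 33, 28, 23, 20 bp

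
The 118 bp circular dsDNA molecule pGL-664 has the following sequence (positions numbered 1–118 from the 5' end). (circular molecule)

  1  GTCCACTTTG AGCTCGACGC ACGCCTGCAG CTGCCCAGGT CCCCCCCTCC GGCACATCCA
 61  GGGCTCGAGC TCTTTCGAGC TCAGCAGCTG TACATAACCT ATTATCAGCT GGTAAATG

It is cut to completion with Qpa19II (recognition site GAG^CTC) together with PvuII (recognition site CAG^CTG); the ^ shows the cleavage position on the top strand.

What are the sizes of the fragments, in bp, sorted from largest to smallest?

39, 22, 21, 18, 10, 8 bp

Qpa19II sites (GAGCTC) start at positions 10, 67, 77.
Qpa19II cuts after base 3 of each site, so after positions 12, 69, 79.
PvuII sites (CAGCTG) start at positions 28, 85, 106.
PvuII cuts after base 3 of each site, so after positions 30, 87, 108.
Combined cut positions: 12, 30, 69, 79, 87, 108.
Circular molecule, 6 cuts → 6 fragments:
  13–30 → 18 bp
  31–69 → 39 bp
  70–79 → 10 bp
  80–87 → 8 bp
  88–108 → 21 bp
  109–118 then 1–12 → 10 + 12 = 22 bp
Sorted largest to smallest: 39, 22, 21, 18, 10, 8 bp.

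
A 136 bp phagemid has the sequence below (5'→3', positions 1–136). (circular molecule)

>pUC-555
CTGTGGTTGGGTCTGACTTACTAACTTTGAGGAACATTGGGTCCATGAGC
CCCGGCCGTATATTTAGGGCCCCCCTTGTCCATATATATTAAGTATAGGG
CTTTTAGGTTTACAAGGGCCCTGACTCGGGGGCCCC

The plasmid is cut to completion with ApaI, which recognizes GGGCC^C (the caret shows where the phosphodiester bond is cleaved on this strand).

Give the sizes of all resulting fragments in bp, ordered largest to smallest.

73, 49, 14 bp

ApaI sites (GGGCCC) start at positions 67, 116, 130.
ApaI cuts after base 5 of each site (before the last base), so after positions 71, 120, 134.
Circular molecule, 3 cuts → 3 fragments:
  72–120 → 49 bp
  121–134 → 14 bp
  135–136 then 1–71 → 2 + 71 = 73 bp
Sorted largest to smallest: 73, 49, 14 bp.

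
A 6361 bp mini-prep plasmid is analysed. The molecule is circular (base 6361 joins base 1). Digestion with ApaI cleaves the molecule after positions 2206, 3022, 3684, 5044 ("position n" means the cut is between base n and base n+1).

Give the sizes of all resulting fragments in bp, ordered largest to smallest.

Circular molecule, 4 cuts → 4 fragments:
  3022 − 2206 = 816 bp
  3684 − 3022 = 662 bp
  5044 − 3684 = 1360 bp
  wrap: 6361 − 5044 + 2206 = 3523 bp
Sorted largest to smallest: 3523, 1360, 816, 662 bp.

3523, 1360, 816, 662 bp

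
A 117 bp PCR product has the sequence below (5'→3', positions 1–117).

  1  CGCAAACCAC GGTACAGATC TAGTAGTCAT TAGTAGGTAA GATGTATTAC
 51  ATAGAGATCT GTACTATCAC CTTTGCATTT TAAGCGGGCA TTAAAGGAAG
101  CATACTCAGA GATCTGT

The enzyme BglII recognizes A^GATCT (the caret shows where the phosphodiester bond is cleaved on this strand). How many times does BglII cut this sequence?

3

AGATCT occurs starting at positions 16, 55, 110.
BglII cuts at 3 sites.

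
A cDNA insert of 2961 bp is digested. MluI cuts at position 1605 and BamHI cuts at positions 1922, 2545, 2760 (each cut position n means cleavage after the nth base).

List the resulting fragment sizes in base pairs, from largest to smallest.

1605, 623, 317, 215, 201 bp

Combined cut positions (sorted): 1605, 1922, 2545, 2760.
Linear molecule, 4 cuts → 5 fragments:
  1605 − 0 = 1605 bp
  1922 − 1605 = 317 bp
  2545 − 1922 = 623 bp
  2760 − 2545 = 215 bp
  2961 − 2760 = 201 bp
Sorted largest to smallest: 1605, 623, 317, 215, 201 bp.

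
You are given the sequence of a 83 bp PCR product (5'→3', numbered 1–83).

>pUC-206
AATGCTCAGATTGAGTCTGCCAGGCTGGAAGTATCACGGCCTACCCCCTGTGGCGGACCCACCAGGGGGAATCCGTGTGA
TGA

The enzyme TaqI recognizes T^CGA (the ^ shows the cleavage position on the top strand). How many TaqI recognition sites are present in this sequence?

No occurrence of TCGA is present in the sequence.
TaqI does not cut: 0 sites.

0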